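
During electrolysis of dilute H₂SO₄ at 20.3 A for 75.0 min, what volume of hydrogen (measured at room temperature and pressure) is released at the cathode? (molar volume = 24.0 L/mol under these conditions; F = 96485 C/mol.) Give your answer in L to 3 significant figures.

11.4 L

Charge passed = 20.3 × 4500 = 91350 C
n(e⁻) = 91350 / 96485 = 0.9468 mol
2H⁺ + 2e⁻ → H₂, so n(H₂) = 0.9468 / 2 = 0.4734 mol
V = 0.4734 × 24.0 = 11.36 L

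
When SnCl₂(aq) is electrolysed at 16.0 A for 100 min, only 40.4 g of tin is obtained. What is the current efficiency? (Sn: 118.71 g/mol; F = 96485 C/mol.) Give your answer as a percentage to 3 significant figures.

Q = 16.0 × 6000 = 96000 C
n(e⁻) = 96000 / 96485 = 0.9950 mol
Sn²⁺ + 2e⁻ → Sn, so theoretical n(Sn) = 0.4975 mol → 59.06 g
Efficiency = 40.4 / 59.06 = 0.6841 = 68.4%

68.4%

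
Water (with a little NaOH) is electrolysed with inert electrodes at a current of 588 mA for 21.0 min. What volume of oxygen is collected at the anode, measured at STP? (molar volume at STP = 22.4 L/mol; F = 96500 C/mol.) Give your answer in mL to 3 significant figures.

Q = It = 0.588 × 1260 = 740.9 C
n(e⁻) = Q/F = 740.9/96500 = 0.007678 mol
2H₂O → O₂ + 4H⁺ + 4e⁻, so n(O₂) = 0.007678 / 4 = 0.001920 mol
V = 0.001920 × 22.4 = 0.04301 L
= 43.0 mL

43.0 mL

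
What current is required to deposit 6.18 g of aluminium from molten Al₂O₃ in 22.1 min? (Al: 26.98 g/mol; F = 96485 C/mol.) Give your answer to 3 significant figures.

50.0 A

n(Al) = 6.18 / 26.98 = 0.2291 mol
Al³⁺ + 3e⁻ → Al, so n(e⁻) = 3 × 0.2291 = 0.6873 mol
Q = 0.6873 × 96485 = 66310 C
I = Q / t = 66310 / 1326 s = 50.0 A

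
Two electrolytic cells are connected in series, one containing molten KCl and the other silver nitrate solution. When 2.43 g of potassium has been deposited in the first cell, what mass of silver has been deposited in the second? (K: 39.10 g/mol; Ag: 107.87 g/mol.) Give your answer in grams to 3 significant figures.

n(K) = 2.43 / 39.10 = 0.06215 mol
K⁺ + e⁻ → K, so n(e⁻) = 0.06215 mol
In series, the same 0.06215 mol of electrons flows through the second cell.
Ag⁺ + e⁻ → Ag, so n(Ag) = 0.06215 mol
m(Ag) = 0.06215 × 107.87 = 6.70 g

6.70 g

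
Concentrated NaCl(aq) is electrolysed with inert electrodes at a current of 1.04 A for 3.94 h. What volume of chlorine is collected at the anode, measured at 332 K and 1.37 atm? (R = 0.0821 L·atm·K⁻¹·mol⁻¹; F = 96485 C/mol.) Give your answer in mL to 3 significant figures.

Charge passed = 1.04 × 14184 = 14750 C
Moles of electrons = 14750 / 96485 = 0.1529 mol
2Cl⁻ → Cl₂ + 2e⁻, so n(Cl₂) = 0.1529 / 2 = 0.07645 mol
V = nRT/P = 0.07645 × 0.0821 × 332 / 1.37 = 1.521 L
= 1520 mL

1520 mL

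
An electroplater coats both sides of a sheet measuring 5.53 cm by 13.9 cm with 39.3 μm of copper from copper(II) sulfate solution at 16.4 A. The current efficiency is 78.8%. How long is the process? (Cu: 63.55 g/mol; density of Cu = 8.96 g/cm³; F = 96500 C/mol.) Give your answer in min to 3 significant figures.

21.2 min

Plated area = 2 × 5.53 × 13.9 = 153.7 cm²
Volume = 153.7 × 39.3×10⁻⁴ cm = 0.6040 cm³
m(Cu) = 0.6040 × 8.96 = 5.412 g
n(Cu) = 5.412 / 63.55 = 0.08516 mol; n(e⁻) = 2 × 0.08516 = 0.1703 mol
Q = 0.1703 × 96500 / 0.788 = 20860 C
t = 20860 / 16.4 = 1272 s = 21.2 min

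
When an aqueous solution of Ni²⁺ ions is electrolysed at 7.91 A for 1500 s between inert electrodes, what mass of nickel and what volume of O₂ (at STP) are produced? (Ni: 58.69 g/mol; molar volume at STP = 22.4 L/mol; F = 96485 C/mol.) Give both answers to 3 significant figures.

3.61 g Ni; 0.689 L O₂

Q = 7.91 × 1500 = 11870 C; n(e⁻) = 11870 / 96485 = 0.1230 mol
Cathode: Ni²⁺ + 2e⁻ → Ni → n(Ni) = 0.1230/2 = 0.06150 mol → 3.61 g
Anode: 2H₂O → O₂ + 4H⁺ + 4e⁻ → n(O₂) = 0.1230/4 = 0.03075 mol → 0.689 L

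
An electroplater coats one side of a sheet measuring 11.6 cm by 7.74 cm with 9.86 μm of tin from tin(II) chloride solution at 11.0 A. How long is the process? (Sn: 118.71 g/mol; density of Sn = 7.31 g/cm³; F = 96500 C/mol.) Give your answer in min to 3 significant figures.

1.59 min

Plated area = 11.6 × 7.74 = 89.78 cm²
Volume = 89.78 × 9.86×10⁻⁴ cm = 0.08852 cm³
m(Sn) = 0.08852 × 7.31 = 0.6471 g
n(Sn) = 0.6471 / 118.71 = 0.005451 mol; n(e⁻) = 2 × 0.005451 = 0.01090 mol
Q = 0.01090 × 96500 = 1052 C
t = 1052 / 11.0 = 95.64 s = 1.59 min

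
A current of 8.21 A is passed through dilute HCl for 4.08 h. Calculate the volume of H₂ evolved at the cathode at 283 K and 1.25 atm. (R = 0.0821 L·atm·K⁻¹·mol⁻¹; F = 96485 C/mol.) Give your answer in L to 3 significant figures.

Q = It = 8.21 × 14688 = 1.206×10^5 C
Moles of electrons = 1.206×10^5 / 96485 = 1.250 mol
2H⁺ + 2e⁻ → H₂, so n(H₂) = 1.250 / 2 = 0.6250 mol
V = nRT/P = 0.6250 × 0.0821 × 283 / 1.25 = 11.62 L

11.6 L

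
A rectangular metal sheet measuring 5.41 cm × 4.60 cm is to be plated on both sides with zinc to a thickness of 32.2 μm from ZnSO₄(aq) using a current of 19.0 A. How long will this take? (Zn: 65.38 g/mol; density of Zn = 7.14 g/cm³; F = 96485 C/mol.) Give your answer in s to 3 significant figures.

178 s

Plated area = 2 × 5.41 × 4.60 = 49.77 cm²
Volume = 49.77 × 32.2×10⁻⁴ cm = 0.1603 cm³
m(Zn) = 0.1603 × 7.14 = 1.145 g
n(Zn) = 1.145 / 65.38 = 0.01751 mol; n(e⁻) = 2 × 0.01751 = 0.03502 mol
Q = 0.03502 × 96485 = 3379 C
t = 3379 / 19.0 = 177.8 s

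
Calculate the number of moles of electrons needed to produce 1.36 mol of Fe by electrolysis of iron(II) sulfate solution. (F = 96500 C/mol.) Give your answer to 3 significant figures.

Fe²⁺ + 2e⁻ → Fe, so n(e⁻) = 2 × 1.36 = 2.720 mol

2.72 mol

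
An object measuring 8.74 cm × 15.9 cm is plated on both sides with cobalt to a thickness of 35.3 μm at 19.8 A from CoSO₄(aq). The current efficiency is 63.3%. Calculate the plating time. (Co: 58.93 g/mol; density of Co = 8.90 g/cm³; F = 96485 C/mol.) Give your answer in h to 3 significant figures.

Plated area = 2 × 8.74 × 15.9 = 277.9 cm²
Volume = 277.9 × 35.3×10⁻⁴ cm = 0.9810 cm³
m(Co) = 0.9810 × 8.90 = 8.731 g
n(Co) = 8.731 / 58.93 = 0.1482 mol; n(e⁻) = 2 × 0.1482 = 0.2964 mol
Q = 0.2964 × 96485 / 0.633 = 45180 C
t = 45180 / 19.8 = 2282 s = 0.634 h

0.634 h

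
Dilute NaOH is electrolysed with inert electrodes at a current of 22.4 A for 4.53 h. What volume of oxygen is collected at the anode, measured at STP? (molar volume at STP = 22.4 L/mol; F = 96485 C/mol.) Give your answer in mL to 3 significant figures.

21200 mL

Q = 22.4 A × 16308 s = 3.653×10^5 C
n(e⁻) = 3.653×10^5 / 96485 = 3.786 mol
2H₂O → O₂ + 4H⁺ + 4e⁻, so n(O₂) = 3.786 / 4 = 0.9465 mol
V = 0.9465 × 22.4 = 21.20 L
= 21200 mL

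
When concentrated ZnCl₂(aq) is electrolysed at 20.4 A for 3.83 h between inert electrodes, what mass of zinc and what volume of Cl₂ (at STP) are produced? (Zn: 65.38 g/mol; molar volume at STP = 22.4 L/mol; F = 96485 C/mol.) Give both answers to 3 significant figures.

Q = 20.4 × 13788 = 2.813×10^5 C; n(e⁻) = 2.813×10^5 / 96485 = 2.915 mol
Cathode: Zn²⁺ + 2e⁻ → Zn → n(Zn) = 2.915/2 = 1.458 mol → 95.3 g
Anode: 2Cl⁻ → Cl₂ + 2e⁻ → n(Cl₂) = 2.915/2 = 1.458 mol → 32.7 L

95.3 g Zn; 32.7 L Cl₂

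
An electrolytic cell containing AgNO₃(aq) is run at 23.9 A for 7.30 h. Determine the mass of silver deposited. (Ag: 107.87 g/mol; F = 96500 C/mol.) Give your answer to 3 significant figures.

Q = 23.9 A × 26280 s = 6.281×10^5 C
n(e⁻) = 6.281×10^5 / 96500 = 6.509 mol
Ag⁺ + e⁻ → Ag, so n(Ag) = 6.509 mol
m = 6.509 × 107.87 = 702 g

702 g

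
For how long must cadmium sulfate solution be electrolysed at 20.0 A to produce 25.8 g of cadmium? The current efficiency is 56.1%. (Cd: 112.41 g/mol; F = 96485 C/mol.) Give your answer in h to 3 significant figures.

1.10 h

n(Cd) = 25.8 / 112.41 = 0.2295 mol
Cd²⁺ + 2e⁻ → Cd, so n(e⁻) = 2 × 0.2295 = 0.4590 mol
Q = 0.4590 × 96485 / 0.561 = 78940 C
t = Q / I = 78940 / 20.0 = 3947 s = 1.10 h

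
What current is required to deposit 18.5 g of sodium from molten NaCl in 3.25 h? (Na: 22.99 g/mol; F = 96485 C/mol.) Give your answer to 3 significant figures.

6.64 A

n(Na) = 18.5 / 22.99 = 0.8047 mol
Na⁺ + e⁻ → Na, so n(e⁻) = 0.8047 mol
Q = 0.8047 × 96485 = 77640 C
I = Q / t = 77640 / 11700 s = 6.64 A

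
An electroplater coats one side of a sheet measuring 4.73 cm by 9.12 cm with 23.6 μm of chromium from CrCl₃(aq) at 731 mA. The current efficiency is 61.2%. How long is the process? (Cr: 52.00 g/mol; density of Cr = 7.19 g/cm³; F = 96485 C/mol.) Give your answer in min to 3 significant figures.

152 min

Plated area = 4.73 × 9.12 = 43.14 cm²
Volume = 43.14 × 23.6×10⁻⁴ cm = 0.1018 cm³
m(Cr) = 0.1018 × 7.19 = 0.7319 g
n(Cr) = 0.7319 / 52.00 = 0.01408 mol; n(e⁻) = 3 × 0.01408 = 0.04224 mol
Q = 0.04224 × 96485 / 0.612 = 6659 C
t = 6659 / 0.731 = 9109 s = 152 min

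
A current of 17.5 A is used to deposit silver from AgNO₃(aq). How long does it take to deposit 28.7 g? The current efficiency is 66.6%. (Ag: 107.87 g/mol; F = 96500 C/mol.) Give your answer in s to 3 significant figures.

2200 s

n(Ag) = 28.7 / 107.87 = 0.2661 mol
Ag⁺ + e⁻ → Ag, so n(e⁻) = 0.2661 mol
Q = 0.2661 × 96500 / 0.666 = 38560 C
t = Q / I = 38560 / 17.5 = 2203 s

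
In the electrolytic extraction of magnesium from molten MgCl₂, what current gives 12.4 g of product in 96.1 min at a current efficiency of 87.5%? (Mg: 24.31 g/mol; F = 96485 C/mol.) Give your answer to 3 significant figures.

19.5 A

n(Mg) = 12.4 / 24.31 = 0.5101 mol
Mg²⁺ + 2e⁻ → Mg, so n(e⁻) = 2 × 0.5101 = 1.020 mol
Q = 1.020 × 96485 / 0.875 = 1.125×10^5 C
I = Q / t = 1.125×10^5 / 5766 s = 19.5 A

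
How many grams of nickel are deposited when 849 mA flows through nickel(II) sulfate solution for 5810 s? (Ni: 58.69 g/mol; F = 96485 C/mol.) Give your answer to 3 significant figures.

1.50 g

Q = It = 0.849 × 5810 = 4933 C
n(e⁻) = Q/F = 4933/96485 = 0.05113 mol
Ni²⁺ + 2e⁻ → Ni, so n(Ni) = 0.05113 / 2 = 0.02557 mol
m = 0.02557 × 58.69 = 1.50 g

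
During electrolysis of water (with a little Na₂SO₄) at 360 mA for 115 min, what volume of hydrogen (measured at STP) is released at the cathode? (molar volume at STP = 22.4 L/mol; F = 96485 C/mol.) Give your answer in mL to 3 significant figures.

288 mL

Q = It = 0.360 × 6900 = 2484 C
Moles of electrons = 2484 / 96485 = 0.02574 mol
2H⁺ + 2e⁻ → H₂, so n(H₂) = 0.02574 / 2 = 0.01287 mol
V = 0.01287 × 22.4 = 0.2883 L
= 288 mL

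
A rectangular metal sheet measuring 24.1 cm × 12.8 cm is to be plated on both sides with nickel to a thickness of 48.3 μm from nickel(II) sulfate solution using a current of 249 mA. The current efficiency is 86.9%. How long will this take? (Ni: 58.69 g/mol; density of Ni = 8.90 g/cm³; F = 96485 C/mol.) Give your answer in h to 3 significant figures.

Plated area = 2 × 24.1 × 12.8 = 617.0 cm²
Volume = 617.0 × 48.3×10⁻⁴ cm = 2.980 cm³
m(Ni) = 2.980 × 8.90 = 26.52 g
n(Ni) = 26.52 / 58.69 = 0.4519 mol; n(e⁻) = 2 × 0.4519 = 0.9038 mol
Q = 0.9038 × 96485 / 0.869 = 1.003×10^5 C
t = 1.003×10^5 / 0.249 = 4.028×10^5 s = 112 h

112 h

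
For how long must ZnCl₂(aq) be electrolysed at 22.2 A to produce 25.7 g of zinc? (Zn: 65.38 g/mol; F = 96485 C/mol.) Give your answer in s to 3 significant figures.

n(Zn) = 25.7 / 65.38 = 0.3931 mol
Zn²⁺ + 2e⁻ → Zn, so n(e⁻) = 2 × 0.3931 = 0.7862 mol
Q = 0.7862 × 96485 = 75860 C
t = Q / I = 75860 / 22.2 = 3417 s

3420 s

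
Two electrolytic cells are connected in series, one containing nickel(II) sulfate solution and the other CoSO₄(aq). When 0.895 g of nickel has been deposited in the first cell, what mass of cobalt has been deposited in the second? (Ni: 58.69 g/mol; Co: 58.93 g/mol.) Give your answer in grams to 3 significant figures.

0.899 g

n(Ni) = 0.895 / 58.69 = 0.01525 mol
Ni²⁺ + 2e⁻ → Ni, so n(e⁻) = 2 × 0.01525 = 0.03050 mol
The cells are in series, so the same charge (and hence the same n(e⁻) = 0.03050 mol) passes through both.
Co²⁺ + 2e⁻ → Co, so n(Co) = 0.03050 / 2 = 0.01525 mol
m(Co) = 0.01525 × 58.93 = 0.899 g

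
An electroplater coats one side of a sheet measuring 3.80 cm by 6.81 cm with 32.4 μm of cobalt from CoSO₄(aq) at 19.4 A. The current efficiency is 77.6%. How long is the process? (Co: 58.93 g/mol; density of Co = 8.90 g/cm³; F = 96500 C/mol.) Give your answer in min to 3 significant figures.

2.71 min

Plated area = 3.80 × 6.81 = 25.88 cm²
Volume = 25.88 × 32.4×10⁻⁴ cm = 0.08385 cm³
m(Co) = 0.08385 × 8.90 = 0.7463 g
n(Co) = 0.7463 / 58.93 = 0.01266 mol; n(e⁻) = 2 × 0.01266 = 0.02532 mol
Q = 0.02532 × 96500 / 0.776 = 3149 C
t = 3149 / 19.4 = 162.3 s = 2.71 min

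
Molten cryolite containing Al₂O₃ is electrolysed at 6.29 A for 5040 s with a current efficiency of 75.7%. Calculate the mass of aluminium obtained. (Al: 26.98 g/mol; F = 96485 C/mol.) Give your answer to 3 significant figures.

2.24 g

Q = 6.29 × 5040 = 31700 C
n(e⁻) = 31700 / 96485 = 0.3285 mol
Al³⁺ + 3e⁻ → Al, so theoretical m(Al) = 0.1095 × 26.98 = 2.954 g
Actual mass = 75.7% × 2.954 = 2.24 g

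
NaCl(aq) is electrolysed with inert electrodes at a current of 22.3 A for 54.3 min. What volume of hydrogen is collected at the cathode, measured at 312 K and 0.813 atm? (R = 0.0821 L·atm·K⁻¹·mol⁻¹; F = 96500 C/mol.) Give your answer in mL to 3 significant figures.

11900 mL

Q = It = 22.3 × 3258 = 72650 C
Moles of electrons = 72650 / 96500 = 0.7528 mol
2H⁺ + 2e⁻ → H₂, so n(H₂) = 0.7528 / 2 = 0.3764 mol
V = nRT/P = 0.3764 × 0.0821 × 312 / 0.813 = 11.86 L
= 11900 mL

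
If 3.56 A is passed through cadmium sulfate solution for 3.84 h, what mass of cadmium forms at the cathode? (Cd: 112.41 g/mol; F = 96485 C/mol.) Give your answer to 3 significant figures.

Charge passed = 3.56 × 13824 = 49210 C
Moles of electrons = 49210 / 96485 = 0.5100 mol
Cd²⁺ + 2e⁻ → Cd, so n(Cd) = 0.5100 / 2 = 0.2550 mol
m = 0.2550 × 112.41 = 28.7 g

28.7 g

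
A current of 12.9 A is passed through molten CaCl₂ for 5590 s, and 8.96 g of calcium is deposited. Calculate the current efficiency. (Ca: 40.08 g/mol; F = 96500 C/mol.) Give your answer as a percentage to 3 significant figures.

59.8%

Q = 12.9 × 5590 = 72110 C
n(e⁻) = 72110 / 96500 = 0.7473 mol
Ca²⁺ + 2e⁻ → Ca, so theoretical n(Ca) = 0.3737 mol → 14.98 g
Efficiency = 8.96 / 14.98 = 0.5981 = 59.8%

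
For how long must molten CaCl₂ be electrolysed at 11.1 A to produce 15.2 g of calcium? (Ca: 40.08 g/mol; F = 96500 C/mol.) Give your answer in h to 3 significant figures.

1.83 h

n(Ca) = 15.2 / 40.08 = 0.3792 mol
Ca²⁺ + 2e⁻ → Ca, so n(e⁻) = 2 × 0.3792 = 0.7584 mol
Q = 0.7584 × 96500 = 73190 C
t = Q / I = 73190 / 11.1 = 6594 s = 1.83 h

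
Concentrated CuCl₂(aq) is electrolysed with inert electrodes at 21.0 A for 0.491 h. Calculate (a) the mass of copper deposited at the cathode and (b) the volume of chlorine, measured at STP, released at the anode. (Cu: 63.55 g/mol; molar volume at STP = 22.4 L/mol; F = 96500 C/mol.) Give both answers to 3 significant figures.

12.2 g Cu; 4.31 L Cl₂

Q = 21.0 × 1767.6 = 37120 C; n(e⁻) = 37120 / 96500 = 0.3847 mol
Cathode: Cu²⁺ + 2e⁻ → Cu → n(Cu) = 0.3847/2 = 0.1924 mol → 12.2 g
Anode: 2Cl⁻ → Cl₂ + 2e⁻ → n(Cl₂) = 0.3847/2 = 0.1924 mol → 4.31 L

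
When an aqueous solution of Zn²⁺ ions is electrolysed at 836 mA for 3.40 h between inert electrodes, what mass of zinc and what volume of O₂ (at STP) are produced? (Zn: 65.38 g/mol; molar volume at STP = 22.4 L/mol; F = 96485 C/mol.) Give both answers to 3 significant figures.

3.47 g Zn; 0.594 L O₂

Q = 0.836 × 12240 = 10230 C; n(e⁻) = 10230 / 96485 = 0.1060 mol
Cathode: Zn²⁺ + 2e⁻ → Zn → n(Zn) = 0.1060/2 = 0.05300 mol → 3.47 g
Anode: 2H₂O → O₂ + 4H⁺ + 4e⁻ → n(O₂) = 0.1060/4 = 0.02650 mol → 0.594 L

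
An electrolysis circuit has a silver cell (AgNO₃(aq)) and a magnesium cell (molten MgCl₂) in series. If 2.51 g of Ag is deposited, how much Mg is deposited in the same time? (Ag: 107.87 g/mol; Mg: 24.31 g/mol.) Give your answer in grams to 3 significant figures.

n(Ag) = 2.51 / 107.87 = 0.02327 mol
Ag⁺ + e⁻ → Ag, so n(e⁻) = 0.02327 mol
The cells are in series, so the same charge (and hence the same n(e⁻) = 0.02327 mol) passes through both.
Mg²⁺ + 2e⁻ → Mg, so n(Mg) = 0.02327 / 2 = 0.01164 mol
m(Mg) = 0.01164 × 24.31 = 0.283 g

0.283 g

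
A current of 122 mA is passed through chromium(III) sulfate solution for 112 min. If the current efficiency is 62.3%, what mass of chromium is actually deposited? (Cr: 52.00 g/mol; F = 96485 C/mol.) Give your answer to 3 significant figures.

0.0918 g

Q = 0.122 × 6720 = 819.8 C
n(e⁻) = 819.8 / 96485 = 0.008497 mol
Cr³⁺ + 3e⁻ → Cr, so theoretical m(Cr) = 0.002832 × 52.00 = 0.1473 g
Actual mass = 62.3% × 0.1473 = 0.0918 g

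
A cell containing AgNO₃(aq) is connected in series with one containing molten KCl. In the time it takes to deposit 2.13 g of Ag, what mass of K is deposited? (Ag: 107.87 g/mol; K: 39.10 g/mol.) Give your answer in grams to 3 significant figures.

n(Ag) = 2.13 / 107.87 = 0.01975 mol
Ag⁺ + e⁻ → Ag, so n(e⁻) = 0.01975 mol
The cells are in series, so the same charge (and hence the same n(e⁻) = 0.01975 mol) passes through both.
K⁺ + e⁻ → K, so n(K) = 0.01975 mol
m(K) = 0.01975 × 39.10 = 0.772 g

0.772 g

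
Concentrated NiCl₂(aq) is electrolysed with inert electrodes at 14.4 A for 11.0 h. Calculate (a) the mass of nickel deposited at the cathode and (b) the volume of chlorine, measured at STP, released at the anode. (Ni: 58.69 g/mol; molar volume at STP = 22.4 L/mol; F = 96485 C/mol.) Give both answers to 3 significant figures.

Q = 14.4 × 39600 = 5.702×10^5 C; n(e⁻) = 5.702×10^5 / 96485 = 5.910 mol
Cathode: Ni²⁺ + 2e⁻ → Ni → n(Ni) = 5.910/2 = 2.955 mol → 173 g
Anode: 2Cl⁻ → Cl₂ + 2e⁻ → n(Cl₂) = 5.910/2 = 2.955 mol → 66.2 L

173 g Ni; 66.2 L Cl₂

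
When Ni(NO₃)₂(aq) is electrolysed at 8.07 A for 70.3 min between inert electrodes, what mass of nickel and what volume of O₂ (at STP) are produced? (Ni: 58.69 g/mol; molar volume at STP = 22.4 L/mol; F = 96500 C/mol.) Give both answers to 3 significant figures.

Q = 8.07 × 4218 = 34040 C; n(e⁻) = 34040 / 96500 = 0.3527 mol
Cathode: Ni²⁺ + 2e⁻ → Ni → n(Ni) = 0.3527/2 = 0.1764 mol → 10.4 g
Anode: 2H₂O → O₂ + 4H⁺ + 4e⁻ → n(O₂) = 0.3527/4 = 0.08818 mol → 1.98 L

10.4 g Ni; 1.98 L O₂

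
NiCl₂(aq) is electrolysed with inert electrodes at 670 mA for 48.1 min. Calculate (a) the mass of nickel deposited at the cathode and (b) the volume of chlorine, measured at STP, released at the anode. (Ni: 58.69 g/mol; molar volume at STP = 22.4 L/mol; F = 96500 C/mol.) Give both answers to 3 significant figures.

0.588 g Ni; 0.224 L Cl₂

Q = 0.670 × 2886 = 1934 C; n(e⁻) = 1934 / 96500 = 0.02004 mol
Cathode: Ni²⁺ + 2e⁻ → Ni → n(Ni) = 0.02004/2 = 0.01002 mol → 0.588 g
Anode: 2Cl⁻ → Cl₂ + 2e⁻ → n(Cl₂) = 0.02004/2 = 0.01002 mol → 0.224 L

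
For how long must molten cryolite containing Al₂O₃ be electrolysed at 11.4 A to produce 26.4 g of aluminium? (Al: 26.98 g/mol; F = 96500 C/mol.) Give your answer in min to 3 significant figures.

n(Al) = 26.4 / 26.98 = 0.9785 mol
Al³⁺ + 3e⁻ → Al, so n(e⁻) = 3 × 0.9785 = 2.936 mol
Q = 2.936 × 96500 = 2.833×10^5 C
t = Q / I = 2.833×10^5 / 11.4 = 24850 s = 414 min

414 min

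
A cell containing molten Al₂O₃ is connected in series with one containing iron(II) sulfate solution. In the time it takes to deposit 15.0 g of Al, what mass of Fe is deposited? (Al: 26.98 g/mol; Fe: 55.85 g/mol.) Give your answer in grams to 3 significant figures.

46.6 g

n(Al) = 15.0 / 26.98 = 0.5560 mol
Al³⁺ + 3e⁻ → Al, so n(e⁻) = 3 × 0.5560 = 1.668 mol
Since the cells are in series, n(e⁻) in the Fe cell is also 1.668 mol.
Fe²⁺ + 2e⁻ → Fe, so n(Fe) = 1.668 / 2 = 0.8340 mol
m(Fe) = 0.8340 × 55.85 = 46.6 g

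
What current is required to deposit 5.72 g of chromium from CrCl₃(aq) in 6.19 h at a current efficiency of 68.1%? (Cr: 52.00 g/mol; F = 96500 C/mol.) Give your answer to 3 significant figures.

2.10 A

n(Cr) = 5.72 / 52.00 = 0.1100 mol
Cr³⁺ + 3e⁻ → Cr, so n(e⁻) = 3 × 0.1100 = 0.3300 mol
Q = 0.3300 × 96500 / 0.681 = 46760 C
I = Q / t = 46760 / 22284 s = 2.10 A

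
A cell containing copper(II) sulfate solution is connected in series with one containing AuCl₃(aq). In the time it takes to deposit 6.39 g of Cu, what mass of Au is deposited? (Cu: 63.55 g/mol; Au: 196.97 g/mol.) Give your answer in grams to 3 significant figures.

13.2 g

n(Cu) = 6.39 / 63.55 = 0.1006 mol
Cu²⁺ + 2e⁻ → Cu, so n(e⁻) = 2 × 0.1006 = 0.2012 mol
The cells are in series, so the same charge (and hence the same n(e⁻) = 0.2012 mol) passes through both.
Au³⁺ + 3e⁻ → Au, so n(Au) = 0.2012 / 3 = 0.06707 mol
m(Au) = 0.06707 × 196.97 = 13.2 g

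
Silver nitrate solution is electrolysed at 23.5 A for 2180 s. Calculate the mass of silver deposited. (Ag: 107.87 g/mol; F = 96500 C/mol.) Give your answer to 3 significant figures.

57.3 g

Charge passed = 23.5 × 2180 = 51230 C
n(e⁻) = Q/F = 51230/96500 = 0.5309 mol
Ag⁺ + e⁻ → Ag, so n(Ag) = 0.5309 mol
m = 0.5309 × 107.87 = 57.3 g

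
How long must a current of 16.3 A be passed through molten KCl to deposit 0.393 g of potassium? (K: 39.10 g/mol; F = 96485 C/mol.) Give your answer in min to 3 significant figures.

n(K) = 0.393 / 39.10 = 0.01005 mol
K⁺ + e⁻ → K, so n(e⁻) = 0.01005 mol
Q = 0.01005 × 96485 = 969.7 C
t = Q / I = 969.7 / 16.3 = 59.49 s = 0.992 min

0.992 min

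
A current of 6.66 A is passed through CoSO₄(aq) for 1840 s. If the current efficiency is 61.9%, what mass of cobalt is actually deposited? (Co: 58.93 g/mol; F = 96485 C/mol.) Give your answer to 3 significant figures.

2.32 g

Q = 6.66 × 1840 = 12250 C
n(e⁻) = 12250 / 96485 = 0.1270 mol
Co²⁺ + 2e⁻ → Co, so theoretical m(Co) = 0.06350 × 58.93 = 3.742 g
Actual mass = 61.9% × 3.742 = 2.32 g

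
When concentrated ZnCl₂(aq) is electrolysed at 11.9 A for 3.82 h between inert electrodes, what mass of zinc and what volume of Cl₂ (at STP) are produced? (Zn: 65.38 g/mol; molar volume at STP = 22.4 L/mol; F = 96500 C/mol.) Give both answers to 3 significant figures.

Q = 11.9 × 13752 = 1.636×10^5 C; n(e⁻) = 1.636×10^5 / 96500 = 1.695 mol
Cathode: Zn²⁺ + 2e⁻ → Zn → n(Zn) = 1.695/2 = 0.8475 mol → 55.4 g
Anode: 2Cl⁻ → Cl₂ + 2e⁻ → n(Cl₂) = 1.695/2 = 0.8475 mol → 19.0 L

55.4 g Zn; 19.0 L Cl₂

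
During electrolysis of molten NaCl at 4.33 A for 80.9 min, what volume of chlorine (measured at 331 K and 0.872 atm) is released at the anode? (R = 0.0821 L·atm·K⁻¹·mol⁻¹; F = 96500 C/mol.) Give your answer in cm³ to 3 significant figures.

Charge passed = 4.33 × 4854 = 21020 C
n(e⁻) = 21020 / 96500 = 0.2178 mol
2Cl⁻ → Cl₂ + 2e⁻, so n(Cl₂) = 0.2178 / 2 = 0.1089 mol
V = nRT/P = 0.1089 × 0.0821 × 331 / 0.872 = 3.394 L
= 3390 cm³

3390 cm³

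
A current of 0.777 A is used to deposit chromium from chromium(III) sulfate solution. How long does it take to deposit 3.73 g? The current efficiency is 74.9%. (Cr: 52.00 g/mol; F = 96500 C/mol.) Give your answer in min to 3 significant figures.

595 min

n(Cr) = 3.73 / 52.00 = 0.07173 mol
Cr³⁺ + 3e⁻ → Cr, so n(e⁻) = 3 × 0.07173 = 0.2152 mol
Q = 0.2152 × 96500 / 0.749 = 27730 C
t = Q / I = 27730 / 0.777 = 35690 s = 595 min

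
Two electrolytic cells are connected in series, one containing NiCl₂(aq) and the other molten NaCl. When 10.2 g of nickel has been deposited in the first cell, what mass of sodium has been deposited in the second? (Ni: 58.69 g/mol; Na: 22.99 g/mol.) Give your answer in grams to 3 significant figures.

n(Ni) = 10.2 / 58.69 = 0.1738 mol
Ni²⁺ + 2e⁻ → Ni, so n(e⁻) = 2 × 0.1738 = 0.3476 mol
Since the cells are in series, n(e⁻) in the Na cell is also 0.3476 mol.
Na⁺ + e⁻ → Na, so n(Na) = 0.3476 mol
m(Na) = 0.3476 × 22.99 = 7.99 g

7.99 g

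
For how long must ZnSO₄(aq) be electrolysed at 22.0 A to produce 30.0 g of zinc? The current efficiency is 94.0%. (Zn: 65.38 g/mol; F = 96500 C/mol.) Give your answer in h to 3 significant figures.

1.19 h

n(Zn) = 30.0 / 65.38 = 0.4589 mol
Zn²⁺ + 2e⁻ → Zn, so n(e⁻) = 2 × 0.4589 = 0.9178 mol
Q = 0.9178 × 96500 / 0.940 = 94220 C
t = Q / I = 94220 / 22.0 = 4283 s = 1.19 h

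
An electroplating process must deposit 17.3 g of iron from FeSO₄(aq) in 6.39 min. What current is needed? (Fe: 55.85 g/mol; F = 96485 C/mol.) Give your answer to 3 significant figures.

n(Fe) = 17.3 / 55.85 = 0.3098 mol
Fe²⁺ + 2e⁻ → Fe, so n(e⁻) = 2 × 0.3098 = 0.6196 mol
Q = 0.6196 × 96485 = 59780 C
I = Q / t = 59780 / 383.4 s = 156 A

156 A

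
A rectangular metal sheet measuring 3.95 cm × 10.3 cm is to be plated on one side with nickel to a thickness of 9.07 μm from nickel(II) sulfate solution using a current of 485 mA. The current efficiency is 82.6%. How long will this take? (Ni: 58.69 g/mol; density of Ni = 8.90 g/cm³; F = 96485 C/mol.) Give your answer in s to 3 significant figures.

Plated area = 3.95 × 10.3 = 40.69 cm²
Volume = 40.69 × 9.07×10⁻⁴ cm = 0.03691 cm³
m(Ni) = 0.03691 × 8.90 = 0.3285 g
n(Ni) = 0.3285 / 58.69 = 0.005597 mol; n(e⁻) = 2 × 0.005597 = 0.01119 mol
Q = 0.01119 × 96485 / 0.826 = 1307 C
t = 1307 / 0.485 = 2695 s

2700 s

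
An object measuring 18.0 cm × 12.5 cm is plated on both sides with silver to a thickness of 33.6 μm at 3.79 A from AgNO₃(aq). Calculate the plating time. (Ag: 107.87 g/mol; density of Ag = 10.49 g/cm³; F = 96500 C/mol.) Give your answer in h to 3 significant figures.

1.04 h

Plated area = 2 × 18.0 × 12.5 = 450.0 cm²
Volume = 450.0 × 33.6×10⁻⁴ cm = 1.512 cm³
m(Ag) = 1.512 × 10.49 = 15.86 g
n(Ag) = 15.86 / 107.87 = 0.1470 mol; n(e⁻) = 0.1470 mol
Q = 0.1470 × 96500 = 14190 C
t = 14190 / 3.79 = 3744 s = 1.04 h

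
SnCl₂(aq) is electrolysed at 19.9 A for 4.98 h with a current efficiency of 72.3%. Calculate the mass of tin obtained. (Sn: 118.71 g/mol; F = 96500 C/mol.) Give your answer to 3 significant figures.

Q = 19.9 × 17928 = 3.568×10^5 C
n(e⁻) = 3.568×10^5 / 96500 = 3.697 mol
Sn²⁺ + 2e⁻ → Sn, so theoretical m(Sn) = 1.849 × 118.71 = 219.5 g
Actual mass = 72.3% × 219.5 = 159 g

159 g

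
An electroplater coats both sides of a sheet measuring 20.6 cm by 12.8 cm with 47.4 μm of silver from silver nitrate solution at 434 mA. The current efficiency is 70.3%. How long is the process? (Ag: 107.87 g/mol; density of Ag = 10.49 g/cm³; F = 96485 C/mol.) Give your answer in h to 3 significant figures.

Plated area = 2 × 20.6 × 12.8 = 527.4 cm²
Volume = 527.4 × 47.4×10⁻⁴ cm = 2.500 cm³
m(Ag) = 2.500 × 10.49 = 26.23 g
n(Ag) = 26.23 / 107.87 = 0.2432 mol; n(e⁻) = 0.2432 mol
Q = 0.2432 × 96485 / 0.703 = 33380 C
t = 33380 / 0.434 = 76910 s = 21.4 h

21.4 h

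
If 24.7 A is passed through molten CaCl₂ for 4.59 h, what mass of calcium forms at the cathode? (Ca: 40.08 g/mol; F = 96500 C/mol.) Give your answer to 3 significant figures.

Charge passed = 24.7 × 16524 = 4.081×10^5 C
n(e⁻) = Q/F = 4.081×10^5/96500 = 4.229 mol
Ca²⁺ + 2e⁻ → Ca, so n(Ca) = 4.229 / 2 = 2.115 mol
m = 2.115 × 40.08 = 84.8 g

84.8 g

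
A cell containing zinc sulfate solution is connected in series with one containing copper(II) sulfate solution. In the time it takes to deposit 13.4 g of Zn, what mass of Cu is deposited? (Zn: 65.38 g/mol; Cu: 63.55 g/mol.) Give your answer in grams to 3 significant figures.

13.0 g

n(Zn) = 13.4 / 65.38 = 0.2050 mol
Zn²⁺ + 2e⁻ → Zn, so n(e⁻) = 2 × 0.2050 = 0.4100 mol
Same current for the same time ⇒ same n(e⁻) = 0.4100 mol in both cells.
Cu²⁺ + 2e⁻ → Cu, so n(Cu) = 0.4100 / 2 = 0.2050 mol
m(Cu) = 0.2050 × 63.55 = 13.0 g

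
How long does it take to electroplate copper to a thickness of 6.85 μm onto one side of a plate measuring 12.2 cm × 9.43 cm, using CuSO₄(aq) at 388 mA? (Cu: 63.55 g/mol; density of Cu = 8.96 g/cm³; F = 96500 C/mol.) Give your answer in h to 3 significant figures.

Plated area = 12.2 × 9.43 = 115.0 cm²
Volume = 115.0 × 6.85×10⁻⁴ cm = 0.07878 cm³
m(Cu) = 0.07878 × 8.96 = 0.7059 g
n(Cu) = 0.7059 / 63.55 = 0.01111 mol; n(e⁻) = 2 × 0.01111 = 0.02222 mol
Q = 0.02222 × 96500 = 2144 C
t = 2144 / 0.388 = 5526 s = 1.54 h

1.54 h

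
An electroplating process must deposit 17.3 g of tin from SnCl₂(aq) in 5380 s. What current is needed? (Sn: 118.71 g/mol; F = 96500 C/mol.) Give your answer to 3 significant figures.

n(Sn) = 17.3 / 118.71 = 0.1457 mol
Sn²⁺ + 2e⁻ → Sn, so n(e⁻) = 2 × 0.1457 = 0.2914 mol
Q = 0.2914 × 96500 = 28120 C
I = Q / t = 28120 / 5380 s = 5.23 A

5.23 A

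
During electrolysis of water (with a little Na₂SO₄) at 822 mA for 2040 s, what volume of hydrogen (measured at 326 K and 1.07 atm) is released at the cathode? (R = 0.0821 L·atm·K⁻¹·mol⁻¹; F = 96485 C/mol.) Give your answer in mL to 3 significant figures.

Q = 0.822 A × 2040 s = 1677 C
n(e⁻) = 1677 / 96485 = 0.01738 mol
2H⁺ + 2e⁻ → H₂, so n(H₂) = 0.01738 / 2 = 0.008690 mol
V = nRT/P = 0.008690 × 0.0821 × 326 / 1.07 = 0.2174 L
= 217 mL

217 mL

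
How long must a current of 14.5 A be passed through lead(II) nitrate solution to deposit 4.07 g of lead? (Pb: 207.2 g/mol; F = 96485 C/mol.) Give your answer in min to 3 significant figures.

n(Pb) = 4.07 / 207.2 = 0.01964 mol
Pb²⁺ + 2e⁻ → Pb, so n(e⁻) = 2 × 0.01964 = 0.03928 mol
Q = 0.03928 × 96485 = 3790 C
t = Q / I = 3790 / 14.5 = 261.4 s = 4.36 min

4.36 min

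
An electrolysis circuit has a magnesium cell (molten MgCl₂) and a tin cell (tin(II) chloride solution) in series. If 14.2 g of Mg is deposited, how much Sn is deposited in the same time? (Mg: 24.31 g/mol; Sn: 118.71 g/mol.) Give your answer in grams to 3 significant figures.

69.3 g

n(Mg) = 14.2 / 24.31 = 0.5841 mol
Mg²⁺ + 2e⁻ → Mg, so n(e⁻) = 2 × 0.5841 = 1.168 mol
Since the cells are in series, n(e⁻) in the Sn cell is also 1.168 mol.
Sn²⁺ + 2e⁻ → Sn, so n(Sn) = 1.168 / 2 = 0.5840 mol
m(Sn) = 0.5840 × 118.71 = 69.3 g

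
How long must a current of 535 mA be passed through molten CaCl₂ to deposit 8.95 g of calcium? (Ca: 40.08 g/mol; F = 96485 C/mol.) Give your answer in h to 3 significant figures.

n(Ca) = 8.95 / 40.08 = 0.2233 mol
Ca²⁺ + 2e⁻ → Ca, so n(e⁻) = 2 × 0.2233 = 0.4466 mol
Q = 0.4466 × 96485 = 43090 C
t = Q / I = 43090 / 0.535 = 80540 s = 22.4 h

22.4 h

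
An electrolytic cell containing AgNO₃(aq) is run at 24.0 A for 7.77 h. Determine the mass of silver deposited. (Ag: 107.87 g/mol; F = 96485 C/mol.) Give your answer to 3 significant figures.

751 g

Q = 24.0 A × 27972 s = 6.713×10^5 C
n(e⁻) = 6.713×10^5 / 96485 = 6.958 mol
Ag⁺ + e⁻ → Ag, so n(Ag) = 6.958 mol
m = 6.958 × 107.87 = 751 g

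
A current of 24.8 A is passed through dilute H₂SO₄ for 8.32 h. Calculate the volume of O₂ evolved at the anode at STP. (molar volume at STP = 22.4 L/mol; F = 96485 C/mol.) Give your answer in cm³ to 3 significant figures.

43100 cm³

Q = It = 24.8 × 29952 = 7.428×10^5 C
n(e⁻) = 7.428×10^5 / 96485 = 7.699 mol
2H₂O → O₂ + 4H⁺ + 4e⁻, so n(O₂) = 7.699 / 4 = 1.925 mol
V = 1.925 × 22.4 = 43.12 L
= 43100 cm³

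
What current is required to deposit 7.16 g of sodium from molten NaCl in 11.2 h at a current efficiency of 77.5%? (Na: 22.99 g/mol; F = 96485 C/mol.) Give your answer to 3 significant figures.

0.962 A

n(Na) = 7.16 / 22.99 = 0.3114 mol
Na⁺ + e⁻ → Na, so n(e⁻) = 0.3114 mol
Q = 0.3114 × 96485 / 0.775 = 38770 C
I = Q / t = 38770 / 40320 s = 0.962 A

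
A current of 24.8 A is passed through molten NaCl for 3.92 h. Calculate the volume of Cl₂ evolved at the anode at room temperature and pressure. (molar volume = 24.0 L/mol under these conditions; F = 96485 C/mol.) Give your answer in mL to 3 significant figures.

Q = 24.8 A × 14112 s = 3.500×10^5 C
n(e⁻) = Q/F = 3.500×10^5/96485 = 3.628 mol
2Cl⁻ → Cl₂ + 2e⁻, so n(Cl₂) = 3.628 / 2 = 1.814 mol
V = 1.814 × 24.0 = 43.54 L
= 43500 mL

43500 mL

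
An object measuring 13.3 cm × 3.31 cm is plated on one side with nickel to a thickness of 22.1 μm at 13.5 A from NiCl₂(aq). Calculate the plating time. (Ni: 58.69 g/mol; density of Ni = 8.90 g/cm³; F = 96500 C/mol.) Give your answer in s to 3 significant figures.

Plated area = 13.3 × 3.31 = 44.02 cm²
Volume = 44.02 × 22.1×10⁻⁴ cm = 0.09728 cm³
m(Ni) = 0.09728 × 8.90 = 0.8658 g
n(Ni) = 0.8658 / 58.69 = 0.01475 mol; n(e⁻) = 2 × 0.01475 = 0.02950 mol
Q = 0.02950 × 96500 = 2847 C
t = 2847 / 13.5 = 210.9 s

211 s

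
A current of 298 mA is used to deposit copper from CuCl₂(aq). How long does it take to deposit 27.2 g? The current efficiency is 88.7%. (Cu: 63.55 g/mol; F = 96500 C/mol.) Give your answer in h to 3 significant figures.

86.8 h

n(Cu) = 27.2 / 63.55 = 0.4280 mol
Cu²⁺ + 2e⁻ → Cu, so n(e⁻) = 2 × 0.4280 = 0.8560 mol
Q = 0.8560 × 96500 / 0.887 = 93130 C
t = Q / I = 93130 / 0.298 = 3.125×10^5 s = 86.8 h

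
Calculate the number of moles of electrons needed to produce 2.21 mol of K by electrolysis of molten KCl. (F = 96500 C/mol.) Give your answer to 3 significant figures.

2.21 mol

K⁺ + e⁻ → K, so n(e⁻) = 1 × 2.21 = 2.210 mol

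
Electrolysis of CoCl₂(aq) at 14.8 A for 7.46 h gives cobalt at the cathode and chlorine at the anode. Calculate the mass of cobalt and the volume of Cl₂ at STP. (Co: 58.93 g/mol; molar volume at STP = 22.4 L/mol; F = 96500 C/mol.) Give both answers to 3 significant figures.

Q = 14.8 × 26856 = 3.975×10^5 C; n(e⁻) = 3.975×10^5 / 96500 = 4.119 mol
Cathode: Co²⁺ + 2e⁻ → Co → n(Co) = 4.119/2 = 2.060 mol → 121 g
Anode: 2Cl⁻ → Cl₂ + 2e⁻ → n(Cl₂) = 4.119/2 = 2.060 mol → 46.1 L

121 g Co; 46.1 L Cl₂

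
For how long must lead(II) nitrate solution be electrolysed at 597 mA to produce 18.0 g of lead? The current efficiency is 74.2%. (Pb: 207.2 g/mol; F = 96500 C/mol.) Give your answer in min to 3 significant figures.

631 min

n(Pb) = 18.0 / 207.2 = 0.08687 mol
Pb²⁺ + 2e⁻ → Pb, so n(e⁻) = 2 × 0.08687 = 0.1737 mol
Q = 0.1737 × 96500 / 0.742 = 22590 C
t = Q / I = 22590 / 0.597 = 37840 s = 631 min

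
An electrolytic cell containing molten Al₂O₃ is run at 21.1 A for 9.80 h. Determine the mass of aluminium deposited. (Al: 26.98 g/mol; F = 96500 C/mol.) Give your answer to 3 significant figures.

Charge passed = 21.1 × 35280 = 7.444×10^5 C
Moles of electrons = 7.444×10^5 / 96500 = 7.714 mol
Al³⁺ + 3e⁻ → Al, so n(Al) = 7.714 / 3 = 2.571 mol
m = 2.571 × 26.98 = 69.4 g

69.4 g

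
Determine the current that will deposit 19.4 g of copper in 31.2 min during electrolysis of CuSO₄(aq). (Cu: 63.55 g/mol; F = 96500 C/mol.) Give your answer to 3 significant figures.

31.5 A

n(Cu) = 19.4 / 63.55 = 0.3053 mol
Cu²⁺ + 2e⁻ → Cu, so n(e⁻) = 2 × 0.3053 = 0.6106 mol
Q = 0.6106 × 96500 = 58920 C
I = Q / t = 58920 / 1872 s = 31.5 A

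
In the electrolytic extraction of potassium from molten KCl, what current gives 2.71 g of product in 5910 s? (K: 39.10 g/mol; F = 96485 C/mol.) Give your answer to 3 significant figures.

n(K) = 2.71 / 39.10 = 0.06931 mol
K⁺ + e⁻ → K, so n(e⁻) = 0.06931 mol
Q = 0.06931 × 96485 = 6687 C
I = Q / t = 6687 / 5910 s = 1.13 A

1.13 A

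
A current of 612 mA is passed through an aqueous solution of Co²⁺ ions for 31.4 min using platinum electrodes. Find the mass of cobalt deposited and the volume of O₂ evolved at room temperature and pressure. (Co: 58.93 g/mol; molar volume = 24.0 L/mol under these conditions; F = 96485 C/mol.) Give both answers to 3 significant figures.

Q = 0.612 × 1884 = 1153 C; n(e⁻) = 1153 / 96485 = 0.01195 mol
Cathode: Co²⁺ + 2e⁻ → Co → n(Co) = 0.01195/2 = 0.005975 mol → 0.352 g
Anode: 2H₂O → O₂ + 4H⁺ + 4e⁻ → n(O₂) = 0.01195/4 = 0.002988 mol → 0.0717 L

0.352 g Co; 0.0717 L O₂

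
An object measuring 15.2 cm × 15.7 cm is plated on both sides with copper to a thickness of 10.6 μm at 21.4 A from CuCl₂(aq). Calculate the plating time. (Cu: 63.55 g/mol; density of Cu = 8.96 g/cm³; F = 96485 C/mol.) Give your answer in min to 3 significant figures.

10.7 min

Plated area = 2 × 15.2 × 15.7 = 477.3 cm²
Volume = 477.3 × 10.6×10⁻⁴ cm = 0.5059 cm³
m(Cu) = 0.5059 × 8.96 = 4.533 g
n(Cu) = 4.533 / 63.55 = 0.07133 mol; n(e⁻) = 2 × 0.07133 = 0.1427 mol
Q = 0.1427 × 96485 = 13770 C
t = 13770 / 21.4 = 643.5 s = 10.7 min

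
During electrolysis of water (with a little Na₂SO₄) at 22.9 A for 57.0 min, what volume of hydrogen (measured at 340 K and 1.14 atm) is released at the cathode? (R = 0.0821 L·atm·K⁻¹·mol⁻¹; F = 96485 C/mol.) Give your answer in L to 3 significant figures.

Charge passed = 22.9 × 3420 = 78320 C
n(e⁻) = 78320 / 96485 = 0.8117 mol
2H⁺ + 2e⁻ → H₂, so n(H₂) = 0.8117 / 2 = 0.4059 mol
V = nRT/P = 0.4059 × 0.0821 × 340 / 1.14 = 9.939 L

9.94 L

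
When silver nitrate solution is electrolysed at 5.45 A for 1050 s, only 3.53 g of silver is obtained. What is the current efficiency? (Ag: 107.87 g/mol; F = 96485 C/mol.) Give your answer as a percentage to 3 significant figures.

55.2%

Q = 5.45 × 1050 = 5723 C
n(e⁻) = 5723 / 96485 = 0.05931 mol
Ag⁺ + e⁻ → Ag, so theoretical n(Ag) = 0.05931 mol → 6.398 g
Efficiency = 3.53 / 6.398 = 0.5517 = 55.2%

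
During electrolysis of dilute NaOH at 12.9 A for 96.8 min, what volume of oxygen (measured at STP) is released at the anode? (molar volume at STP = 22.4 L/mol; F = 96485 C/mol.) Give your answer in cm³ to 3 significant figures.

Q = 12.9 A × 5808 s = 74920 C
Moles of electrons = 74920 / 96485 = 0.7765 mol
2H₂O → O₂ + 4H⁺ + 4e⁻, so n(O₂) = 0.7765 / 4 = 0.1941 mol
V = 0.1941 × 22.4 = 4.348 L
= 4350 cm³

4350 cm³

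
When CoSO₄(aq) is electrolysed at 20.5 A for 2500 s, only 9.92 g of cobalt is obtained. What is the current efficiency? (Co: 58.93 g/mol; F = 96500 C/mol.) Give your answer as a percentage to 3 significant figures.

Q = 20.5 × 2500 = 51250 C
n(e⁻) = 51250 / 96500 = 0.5311 mol
Co²⁺ + 2e⁻ → Co, so theoretical n(Co) = 0.2656 mol → 15.65 g
Efficiency = 9.92 / 15.65 = 0.6339 = 63.4%

63.4%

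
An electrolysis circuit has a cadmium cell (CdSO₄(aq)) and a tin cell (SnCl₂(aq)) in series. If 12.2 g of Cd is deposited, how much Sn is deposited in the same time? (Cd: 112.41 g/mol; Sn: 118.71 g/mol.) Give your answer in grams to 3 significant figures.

n(Cd) = 12.2 / 112.41 = 0.1085 mol
Cd²⁺ + 2e⁻ → Cd, so n(e⁻) = 2 × 0.1085 = 0.2170 mol
In series, the same 0.2170 mol of electrons flows through the second cell.
Sn²⁺ + 2e⁻ → Sn, so n(Sn) = 0.2170 / 2 = 0.1085 mol
m(Sn) = 0.1085 × 118.71 = 12.9 g

12.9 g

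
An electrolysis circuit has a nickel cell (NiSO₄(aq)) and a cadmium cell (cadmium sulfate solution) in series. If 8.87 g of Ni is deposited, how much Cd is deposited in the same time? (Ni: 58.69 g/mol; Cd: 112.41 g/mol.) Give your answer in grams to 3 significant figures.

17.0 g

n(Ni) = 8.87 / 58.69 = 0.1511 mol
Ni²⁺ + 2e⁻ → Ni, so n(e⁻) = 2 × 0.1511 = 0.3022 mol
In series, the same 0.3022 mol of electrons flows through the second cell.
Cd²⁺ + 2e⁻ → Cd, so n(Cd) = 0.3022 / 2 = 0.1511 mol
m(Cd) = 0.1511 × 112.41 = 17.0 g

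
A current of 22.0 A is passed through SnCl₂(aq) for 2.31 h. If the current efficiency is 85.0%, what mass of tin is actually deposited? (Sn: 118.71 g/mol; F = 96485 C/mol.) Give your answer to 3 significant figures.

95.7 g

Q = 22.0 × 8316 = 1.830×10^5 C
n(e⁻) = 1.830×10^5 / 96485 = 1.897 mol
Sn²⁺ + 2e⁻ → Sn, so theoretical m(Sn) = 0.9485 × 118.71 = 112.6 g
Actual mass = 85.0% × 112.6 = 95.7 g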